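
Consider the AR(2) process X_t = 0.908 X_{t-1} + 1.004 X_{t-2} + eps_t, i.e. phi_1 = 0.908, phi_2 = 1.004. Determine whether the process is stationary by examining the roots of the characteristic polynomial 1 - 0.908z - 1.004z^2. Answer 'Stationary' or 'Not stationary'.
\text{Not stationary}

The AR(p) characteristic polynomial is P(z) = 1 - 0.908z - 1.004z^2.
Stationarity requires all roots to lie outside the unit circle, i.e. |z| > 1 for every root.
Set 1 + (-0.908) z + (-1.004) z^2 = 0, i.e. a z^2 + b z + c = 0 with a = -1.004, b = -0.908, c = 1.
Discriminant D = b^2 - 4ac = (-0.908)^2 - 4*(-1.004)*1 = 0.824464 - (-4.016) = 4.840464.
D >= 0, so the roots are real: z = (-b +/- sqrt(D)) / (2a) = (0.908 +/- 2.200105) / (-2.008).
  z_1 = (0.908 + 2.200105) / (-2.008) = -1.5479,   |z_1| = 1.5479.
  z_2 = (0.908 - 2.200105) / (-2.008) = 0.6435,   |z_2| = 0.6435.
Moduli of all roots: 1.5479, 0.6435.
All moduli strictly greater than 1? No.
Verdict: Not stationary.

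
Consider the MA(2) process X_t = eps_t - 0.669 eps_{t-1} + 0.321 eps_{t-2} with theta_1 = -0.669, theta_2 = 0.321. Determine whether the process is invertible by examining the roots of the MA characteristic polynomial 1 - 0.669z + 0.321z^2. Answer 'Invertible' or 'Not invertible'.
\text{Invertible}

The MA(q) characteristic polynomial is P(z) = 1 - 0.669z + 0.321z^2.
Invertibility requires all roots to lie outside the unit circle, i.e. |z| > 1 for every root.
Set 1 + (-0.669) z + (0.321) z^2 = 0, i.e. a z^2 + b z + c = 0 with a = 0.321, b = -0.669, c = 1.
Discriminant D = b^2 - 4ac = (-0.669)^2 - 4*(0.321)*1 = 0.447561 - (1.284) = -0.836439.
D < 0, so the roots are the complex-conjugate pair z = (-b +/- i sqrt(-D)) / (2a) = 1.0421 +/- 1.4246i.
For a conjugate pair |z|^2 = z * conj(z) = (product of roots) = c/a = 1/(0.321) = 3.115265, so |z| = sqrt(3.115265) = 1.765 for both roots.
Moduli of all roots: 1.7650, 1.7650.
All moduli strictly greater than 1? Yes.
Verdict: Invertible.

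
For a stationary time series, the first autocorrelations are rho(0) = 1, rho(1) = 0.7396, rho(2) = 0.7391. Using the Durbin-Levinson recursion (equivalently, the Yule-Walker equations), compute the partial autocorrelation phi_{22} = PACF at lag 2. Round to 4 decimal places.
\phi_{22} = 0.4241

The PACF at lag k is phi_{kk}, the last component of the solution
to the Yule-Walker system G_k phi = r_k where
  (G_k)_{ij} = rho(|i - j|), (r_k)_i = rho(i), i,j = 1..k.
Equivalently, Durbin-Levinson gives phi_{kk} iteratively:
  phi_{11} = rho(1)
  phi_{kk} = [rho(k) - sum_{j=1..k-1} phi_{k-1,j} rho(k-j)]
            / [1 - sum_{j=1..k-1} phi_{k-1,j} rho(j)],
  phi_{k,j} = phi_{k-1,j} - phi_{kk} phi_{k-1,k-j},  j = 1..k-1.
Step k = 1:
  phi_11 = rho(1) = 0.7396.
Step k = 2:
  phi_22 = [rho(2) - phi_11 rho(1)] / [1 - phi_11 rho(1)] = [0.7391 - (0.7396)(0.7396)] / [1 - (0.7396)(0.7396)]
         = 0.19209184 / 0.45299184 = 0.4241.
Therefore phi_{22} = 0.4241.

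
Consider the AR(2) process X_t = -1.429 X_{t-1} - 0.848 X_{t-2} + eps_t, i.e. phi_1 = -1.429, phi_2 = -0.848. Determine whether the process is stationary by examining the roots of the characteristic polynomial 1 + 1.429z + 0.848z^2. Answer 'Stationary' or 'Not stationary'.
\text{Stationary}

The AR(p) characteristic polynomial is P(z) = 1 + 1.429z + 0.848z^2.
Stationarity requires all roots to lie outside the unit circle, i.e. |z| > 1 for every root.
Set 1 + (1.429) z + (0.848) z^2 = 0, i.e. a z^2 + b z + c = 0 with a = 0.848, b = 1.429, c = 1.
Discriminant D = b^2 - 4ac = (1.429)^2 - 4*(0.848)*1 = 2.042041 - (3.392) = -1.349959.
D < 0, so the roots are the complex-conjugate pair z = (-b +/- i sqrt(-D)) / (2a) = -0.8426 +/- 0.6851i.
For a conjugate pair |z|^2 = z * conj(z) = (product of roots) = c/a = 1/(0.848) = 1.179245, so |z| = sqrt(1.179245) = 1.0859 for both roots.
Moduli of all roots: 1.0859, 1.0859.
All moduli strictly greater than 1? Yes.
Verdict: Stationary.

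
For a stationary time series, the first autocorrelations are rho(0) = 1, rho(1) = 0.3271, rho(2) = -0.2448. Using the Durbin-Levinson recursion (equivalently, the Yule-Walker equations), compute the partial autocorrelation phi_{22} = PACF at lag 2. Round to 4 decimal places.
\phi_{22} = -0.3939

The PACF at lag k is phi_{kk}, the last component of the solution
to the Yule-Walker system G_k phi = r_k where
  (G_k)_{ij} = rho(|i - j|), (r_k)_i = rho(i), i,j = 1..k.
Equivalently, Durbin-Levinson gives phi_{kk} iteratively:
  phi_{11} = rho(1)
  phi_{kk} = [rho(k) - sum_{j=1..k-1} phi_{k-1,j} rho(k-j)]
            / [1 - sum_{j=1..k-1} phi_{k-1,j} rho(j)],
  phi_{k,j} = phi_{k-1,j} - phi_{kk} phi_{k-1,k-j},  j = 1..k-1.
Step k = 1:
  phi_11 = rho(1) = 0.3271.
Step k = 2:
  phi_22 = [rho(2) - phi_11 rho(1)] / [1 - phi_11 rho(1)] = [-0.2448 - (0.3271)(0.3271)] / [1 - (0.3271)(0.3271)]
         = -0.35179441 / 0.89300559 = -0.3939.
Therefore phi_{22} = -0.3939.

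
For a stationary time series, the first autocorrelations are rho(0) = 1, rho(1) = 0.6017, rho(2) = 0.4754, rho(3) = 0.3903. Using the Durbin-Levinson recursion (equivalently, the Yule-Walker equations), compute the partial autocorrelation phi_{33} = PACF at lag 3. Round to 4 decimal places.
\phi_{33} = 0.0780

The PACF at lag k is phi_{kk}, the last component of the solution
to the Yule-Walker system G_k phi = r_k where
  (G_k)_{ij} = rho(|i - j|), (r_k)_i = rho(i), i,j = 1..k.
Equivalently, Durbin-Levinson gives phi_{kk} iteratively:
  phi_{11} = rho(1)
  phi_{kk} = [rho(k) - sum_{j=1..k-1} phi_{k-1,j} rho(k-j)]
            / [1 - sum_{j=1..k-1} phi_{k-1,j} rho(j)],
  phi_{k,j} = phi_{k-1,j} - phi_{kk} phi_{k-1,k-j},  j = 1..k-1.
Step k = 1:
  phi_11 = rho(1) = 0.6017.
Step k = 2:
  phi_22 = [rho(2) - phi_11 rho(1)] / [1 - phi_11 rho(1)] = [0.4754 - (0.6017)(0.6017)] / [1 - (0.6017)(0.6017)]
         = 0.11335711 / 0.63795711 = 0.177688.
  Update: phi_21 = phi_11 - phi_22 phi_11 = 0.6017 - (0.177688)(0.6017) = 0.494785.
Step k = 3:
  phi_33 = [rho(3) - phi_21 rho(2) - phi_22 rho(1)] / [1 - phi_21 rho(1) - phi_22 rho(2)]
    numerator   = 0.3903 - (0.494785)(0.4754) - (0.177688)(0.6017) = 0.04816438
    denominator = 1 - (0.494785)(0.6017) - (0.177688)(0.4754) = 0.61781495
  phi_33 = 0.04816438 / 0.61781495 = 0.078.
Therefore phi_{33} = 0.0780.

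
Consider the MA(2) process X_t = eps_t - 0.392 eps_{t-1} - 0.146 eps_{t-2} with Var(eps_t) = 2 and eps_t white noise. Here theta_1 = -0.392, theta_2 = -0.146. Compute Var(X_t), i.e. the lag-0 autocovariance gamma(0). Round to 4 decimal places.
\gamma(0) = 2.3500

For an MA(q) process X_t = eps_t + sum_i theta_i eps_{t-i} with
Var(eps_t) = sigma^2, the variance is
  gamma(0) = sigma^2 * (1 + sum_i theta_i^2).
  sum_i theta_i^2 = (-0.392)^2 + (-0.146)^2 = 0.153664 + 0.021316 = 0.17498.
  gamma(0) = 2 * (1 + 0.17498) = 2 * 1.17498 = 2.34996, which rounds to 2.3500.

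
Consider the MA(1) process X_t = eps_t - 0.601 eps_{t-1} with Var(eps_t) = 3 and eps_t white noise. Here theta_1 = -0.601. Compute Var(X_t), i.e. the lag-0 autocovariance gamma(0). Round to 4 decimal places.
\gamma(0) = 4.0836

For an MA(q) process X_t = eps_t + sum_i theta_i eps_{t-i} with
Var(eps_t) = sigma^2, the variance is
  gamma(0) = sigma^2 * (1 + sum_i theta_i^2).
  sum_i theta_i^2 = (-0.601)^2 = 0.361201.
  gamma(0) = 3 * (1 + 0.361201) = 3 * 1.361201 = 4.083603, which rounds to 4.0836.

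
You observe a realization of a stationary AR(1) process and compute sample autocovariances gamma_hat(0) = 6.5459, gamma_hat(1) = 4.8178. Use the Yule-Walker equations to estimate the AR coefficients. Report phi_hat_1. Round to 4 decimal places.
\hat\phi_{1} = 0.7360

The Yule-Walker equations for an AR(p) process read, in matrix form,
  Gamma_p phi = r_p,   with   (Gamma_p)_{ij} = gamma(|i - j|),
                       (r_p)_i = gamma(i),   i,j = 1..p.
Substitute the sample gammas (Toeplitz matrix and right-hand side of size 1):
  Gamma_p = [[6.5459]]
  r_p     = [4.8178]
With p = 1 this is the single equation gamma(0) phi_1 = gamma(1):
  phi_hat_1 = gamma(1) / gamma(0) = 4.8178 / 6.5459 = 0.7360.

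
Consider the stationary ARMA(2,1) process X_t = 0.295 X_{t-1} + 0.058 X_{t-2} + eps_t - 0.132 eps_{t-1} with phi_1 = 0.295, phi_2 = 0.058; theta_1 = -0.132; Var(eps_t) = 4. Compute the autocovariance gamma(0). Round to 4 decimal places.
\gamma(0) = 4.1595

Multiply the model equation by X_{t-k} and take expectations. With theta_0 = psi_0 = 1 and psi_j the MA(infinity) weights, this gives
  gamma(k) - sum_i phi_i gamma(k-i) = c_k,
  c_k = sigma^2 * sum_{j=k..q} theta_j psi_{j-k}   (c_k = 0 for k > q),
using gamma(-m) = gamma(m).
psi-weights needed (psi_j = theta_j + sum_i phi_i psi_{j-i}):
  psi_1 = theta_1 + phi_1 = -0.132 + (0.295) = 0.163
Right-hand sides:
  c_0 = sigma^2 (1 + theta_1 psi_1) = 4 * (1 + (-0.132)(0.163)) = 4 * 0.978484 = 3.913936
  c_1 = sigma^2 theta_1 = 4 * (-0.132) = -0.528
  c_2 = 0
Equations for k = 0, 1, 2 (AR order 2, c_2 = 0):
  (E0) gamma(0) = phi_1 gamma(1) + phi_2 gamma(2) + c_0
  (E1) gamma(1) = phi_1 gamma(0) + phi_2 gamma(1) + c_1
  (E2) gamma(2) = phi_1 gamma(1) + phi_2 gamma(0)
From (E1): gamma(1) = A gamma(0) + B with
  A = phi_1 / (1 - phi_2) = 0.295 / 0.942 = 0.313163,   B = c_1 / (1 - phi_2) = -0.528 / 0.942 = -0.56051.
Insert (E2) into (E0): gamma(0) (1 - phi_2^2) = phi_1 (1 + phi_2) gamma(1) + c_0.
  phi_1 (1 + phi_2) = (0.295)(1.058) = 0.31211,   1 - phi_2^2 = 0.996636.
Replace gamma(1) by A gamma(0) + B and collect gamma(0):
  gamma(0) [0.996636 - (0.31211)(0.313163)] = (0.31211)(-0.56051) + 3.913936
  gamma(0) * 0.898895 = 3.738995
  gamma(0) = 3.738995 / 0.898895 = 4.159548.
Therefore gamma(0) = 4.1595 (to 4 decimal places).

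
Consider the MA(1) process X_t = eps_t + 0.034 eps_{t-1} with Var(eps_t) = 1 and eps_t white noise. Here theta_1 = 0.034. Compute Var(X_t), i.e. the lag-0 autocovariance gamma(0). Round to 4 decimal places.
\gamma(0) = 1.0012

For an MA(q) process X_t = eps_t + sum_i theta_i eps_{t-i} with
Var(eps_t) = sigma^2, the variance is
  gamma(0) = sigma^2 * (1 + sum_i theta_i^2).
  sum_i theta_i^2 = (0.034)^2 = 0.001156.
  gamma(0) = 1 * (1 + 0.001156) = 1 * 1.001156 = 1.001156, which rounds to 1.0012.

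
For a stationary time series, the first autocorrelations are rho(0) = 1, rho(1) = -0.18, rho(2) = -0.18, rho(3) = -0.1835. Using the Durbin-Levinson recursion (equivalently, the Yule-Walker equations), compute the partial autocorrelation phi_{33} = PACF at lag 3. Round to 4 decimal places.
\phi_{33} = -0.2851

The PACF at lag k is phi_{kk}, the last component of the solution
to the Yule-Walker system G_k phi = r_k where
  (G_k)_{ij} = rho(|i - j|), (r_k)_i = rho(i), i,j = 1..k.
Equivalently, Durbin-Levinson gives phi_{kk} iteratively:
  phi_{11} = rho(1)
  phi_{kk} = [rho(k) - sum_{j=1..k-1} phi_{k-1,j} rho(k-j)]
            / [1 - sum_{j=1..k-1} phi_{k-1,j} rho(j)],
  phi_{k,j} = phi_{k-1,j} - phi_{kk} phi_{k-1,k-j},  j = 1..k-1.
Step k = 1:
  phi_11 = rho(1) = -0.18.
Step k = 2:
  phi_22 = [rho(2) - phi_11 rho(1)] / [1 - phi_11 rho(1)] = [-0.18 - (-0.18)(-0.18)] / [1 - (-0.18)(-0.18)]
         = -0.2124 / 0.9676 = -0.219512.
  Update: phi_21 = phi_11 - phi_22 phi_11 = -0.18 - (-0.219512)(-0.18) = -0.219512.
Step k = 3:
  phi_33 = [rho(3) - phi_21 rho(2) - phi_22 rho(1)] / [1 - phi_21 rho(1) - phi_22 rho(2)]
    numerator   = -0.1835 - (-0.219512)(-0.18) - (-0.219512)(-0.18) = -0.26252439
    denominator = 1 - (-0.219512)(-0.18) - (-0.219512)(-0.18) = 0.92097561
  phi_33 = -0.26252439 / 0.92097561 = -0.2851.
Therefore phi_{33} = -0.2851.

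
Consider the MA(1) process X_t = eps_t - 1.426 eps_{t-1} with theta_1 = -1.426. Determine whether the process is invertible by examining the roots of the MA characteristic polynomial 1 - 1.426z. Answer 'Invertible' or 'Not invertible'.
\text{Not invertible}

The MA(q) characteristic polynomial is P(z) = 1 - 1.426z.
Invertibility requires all roots to lie outside the unit circle, i.e. |z| > 1 for every root.
This is linear in z: 1 + (-1.426) z = 0  =>  z = -1/(-1.426) = 0.701262,  |z| = 0.701262.
Moduli of all roots: 0.7013.
All moduli strictly greater than 1? No.
Verdict: Not invertible.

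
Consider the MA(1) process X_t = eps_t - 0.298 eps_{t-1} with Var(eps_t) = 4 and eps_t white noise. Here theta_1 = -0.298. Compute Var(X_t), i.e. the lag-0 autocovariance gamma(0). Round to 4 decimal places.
\gamma(0) = 4.3552

For an MA(q) process X_t = eps_t + sum_i theta_i eps_{t-i} with
Var(eps_t) = sigma^2, the variance is
  gamma(0) = sigma^2 * (1 + sum_i theta_i^2).
  sum_i theta_i^2 = (-0.298)^2 = 0.088804.
  gamma(0) = 4 * (1 + 0.088804) = 4 * 1.088804 = 4.355216, which rounds to 4.3552.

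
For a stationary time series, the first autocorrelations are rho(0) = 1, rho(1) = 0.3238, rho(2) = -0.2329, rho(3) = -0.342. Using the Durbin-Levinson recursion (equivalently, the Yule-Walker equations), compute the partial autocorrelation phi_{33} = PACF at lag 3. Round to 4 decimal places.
\phi_{33} = -0.1510

The PACF at lag k is phi_{kk}, the last component of the solution
to the Yule-Walker system G_k phi = r_k where
  (G_k)_{ij} = rho(|i - j|), (r_k)_i = rho(i), i,j = 1..k.
Equivalently, Durbin-Levinson gives phi_{kk} iteratively:
  phi_{11} = rho(1)
  phi_{kk} = [rho(k) - sum_{j=1..k-1} phi_{k-1,j} rho(k-j)]
            / [1 - sum_{j=1..k-1} phi_{k-1,j} rho(j)],
  phi_{k,j} = phi_{k-1,j} - phi_{kk} phi_{k-1,k-j},  j = 1..k-1.
Step k = 1:
  phi_11 = rho(1) = 0.3238.
Step k = 2:
  phi_22 = [rho(2) - phi_11 rho(1)] / [1 - phi_11 rho(1)] = [-0.2329 - (0.3238)(0.3238)] / [1 - (0.3238)(0.3238)]
         = -0.33774644 / 0.89515356 = -0.377306.
  Update: phi_21 = phi_11 - phi_22 phi_11 = 0.3238 - (-0.377306)(0.3238) = 0.445972.
Step k = 3:
  phi_33 = [rho(3) - phi_21 rho(2) - phi_22 rho(1)] / [1 - phi_21 rho(1) - phi_22 rho(2)]
    numerator   = -0.342 - (0.445972)(-0.2329) - (-0.377306)(0.3238) = -0.11596168
    denominator = 1 - (0.445972)(0.3238) - (-0.377306)(-0.2329) = 0.76771994
  phi_33 = -0.11596168 / 0.76771994 = -0.151.
Therefore phi_{33} = -0.1510.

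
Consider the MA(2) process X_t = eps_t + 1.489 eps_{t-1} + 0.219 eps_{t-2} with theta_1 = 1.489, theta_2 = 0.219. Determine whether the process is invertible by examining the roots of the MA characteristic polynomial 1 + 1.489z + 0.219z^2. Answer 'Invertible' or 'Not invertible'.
\text{Not invertible}

The MA(q) characteristic polynomial is P(z) = 1 + 1.489z + 0.219z^2.
Invertibility requires all roots to lie outside the unit circle, i.e. |z| > 1 for every root.
Set 1 + (1.489) z + (0.219) z^2 = 0, i.e. a z^2 + b z + c = 0 with a = 0.219, b = 1.489, c = 1.
Discriminant D = b^2 - 4ac = (1.489)^2 - 4*(0.219)*1 = 2.217121 - (0.876) = 1.341121.
D >= 0, so the roots are real: z = (-b +/- sqrt(D)) / (2a) = (-1.489 +/- 1.158068) / (0.438).
  z_1 = (-1.489 + 1.158068) / (0.438) = -0.7556,   |z_1| = 0.7556.
  z_2 = (-1.489 - 1.158068) / (0.438) = -6.0435,   |z_2| = 6.0435.
Moduli of all roots: 0.7556, 6.0435.
All moduli strictly greater than 1? No.
Verdict: Not invertible.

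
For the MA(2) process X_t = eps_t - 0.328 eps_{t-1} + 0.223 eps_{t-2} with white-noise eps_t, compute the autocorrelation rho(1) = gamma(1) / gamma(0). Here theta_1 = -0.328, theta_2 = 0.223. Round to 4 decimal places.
\rho(1) = -0.3466

For an MA(q) process with theta_0 = 1, the autocovariance is
  gamma(k) = sigma^2 * sum_{i=0..q-k} theta_i * theta_{i+k},
and rho(k) = gamma(k) / gamma(0). Sigma^2 cancels.
  numerator   = (1)*(-0.328) + (-0.328)*(0.223) = -0.401144.
  denominator = (1)^2 + (-0.328)^2 + (0.223)^2 = 1.157313.
  rho(1) = -0.401144 / 1.157313 = -0.3466.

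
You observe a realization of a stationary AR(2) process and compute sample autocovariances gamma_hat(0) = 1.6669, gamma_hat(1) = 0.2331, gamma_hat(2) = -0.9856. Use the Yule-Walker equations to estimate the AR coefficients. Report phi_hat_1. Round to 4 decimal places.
\hat\phi_{1} = 0.2270

The Yule-Walker equations for an AR(p) process read, in matrix form,
  Gamma_p phi = r_p,   with   (Gamma_p)_{ij} = gamma(|i - j|),
                       (r_p)_i = gamma(i),   i,j = 1..p.
Substitute the sample gammas (Toeplitz matrix and right-hand side of size 2):
  Gamma_p = [[1.6669, 0.2331], [0.2331, 1.6669]]
  r_p     = [0.2331, -0.9856]
Written out:
  1.6669 phi_1 + 0.2331 phi_2 = 0.2331
  0.2331 phi_1 + 1.6669 phi_2 = -0.9856
Solve by Cramer's rule:
  det = gamma(0)^2 - gamma(1)^2 = (1.6669)^2 - (0.2331)^2 = 2.77855561 - 0.05433561 = 2.72422
  phi_hat_1 = [gamma(1) gamma(0) - gamma(1) gamma(2)] / det = [(0.2331)(1.6669) - (0.2331)(-0.9856)] / 2.72422 = 0.61829775 / 2.72422 = 0.227
  phi_hat_2 = [gamma(0) gamma(2) - gamma(1)^2] / det = [(1.6669)(-0.9856) - (0.2331)^2] / 2.72422 = -1.69723225 / 2.72422 = -0.623
So phi_hat = [0.2270, -0.6230].
Therefore phi_hat_1 = 0.2270.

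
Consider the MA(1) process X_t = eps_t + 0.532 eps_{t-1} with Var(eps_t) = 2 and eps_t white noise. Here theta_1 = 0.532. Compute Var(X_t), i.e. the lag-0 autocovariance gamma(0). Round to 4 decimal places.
\gamma(0) = 2.5660

For an MA(q) process X_t = eps_t + sum_i theta_i eps_{t-i} with
Var(eps_t) = sigma^2, the variance is
  gamma(0) = sigma^2 * (1 + sum_i theta_i^2).
  sum_i theta_i^2 = (0.532)^2 = 0.283024.
  gamma(0) = 2 * (1 + 0.283024) = 2 * 1.283024 = 2.566048, which rounds to 2.5660.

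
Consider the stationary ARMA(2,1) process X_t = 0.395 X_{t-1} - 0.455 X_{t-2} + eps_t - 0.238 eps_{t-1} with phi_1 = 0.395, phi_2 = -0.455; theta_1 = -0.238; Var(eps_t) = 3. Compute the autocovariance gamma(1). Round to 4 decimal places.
\gamma(1) = 0.5376

Multiply the model equation by X_{t-k} and take expectations. With theta_0 = psi_0 = 1 and psi_j the MA(infinity) weights, this gives
  gamma(k) - sum_i phi_i gamma(k-i) = c_k,
  c_k = sigma^2 * sum_{j=k..q} theta_j psi_{j-k}   (c_k = 0 for k > q),
using gamma(-m) = gamma(m).
psi-weights needed (psi_j = theta_j + sum_i phi_i psi_{j-i}):
  psi_1 = theta_1 + phi_1 = -0.238 + (0.395) = 0.157
Right-hand sides:
  c_0 = sigma^2 (1 + theta_1 psi_1) = 3 * (1 + (-0.238)(0.157)) = 3 * 0.962634 = 2.887902
  c_1 = sigma^2 theta_1 = 3 * (-0.238) = -0.714
  c_2 = 0
Equations for k = 0, 1, 2 (AR order 2, c_2 = 0):
  (E0) gamma(0) = phi_1 gamma(1) + phi_2 gamma(2) + c_0
  (E1) gamma(1) = phi_1 gamma(0) + phi_2 gamma(1) + c_1
  (E2) gamma(2) = phi_1 gamma(1) + phi_2 gamma(0)
From (E1): gamma(1) = A gamma(0) + B with
  A = phi_1 / (1 - phi_2) = 0.395 / 1.455 = 0.271478,   B = c_1 / (1 - phi_2) = -0.714 / 1.455 = -0.490722.
Insert (E2) into (E0): gamma(0) (1 - phi_2^2) = phi_1 (1 + phi_2) gamma(1) + c_0.
  phi_1 (1 + phi_2) = (0.395)(0.545) = 0.215275,   1 - phi_2^2 = 0.792975.
Replace gamma(1) by A gamma(0) + B and collect gamma(0):
  gamma(0) [0.792975 - (0.215275)(0.271478)] = (0.215275)(-0.490722) + 2.887902
  gamma(0) * 0.734533 = 2.782262
  gamma(0) = 2.782262 / 0.734533 = 3.787799.
  gamma(1) = A gamma(0) + B = (0.271478)(3.787799) + (-0.490722) = 0.537581.
Therefore gamma(1) = 0.5376 (to 4 decimal places).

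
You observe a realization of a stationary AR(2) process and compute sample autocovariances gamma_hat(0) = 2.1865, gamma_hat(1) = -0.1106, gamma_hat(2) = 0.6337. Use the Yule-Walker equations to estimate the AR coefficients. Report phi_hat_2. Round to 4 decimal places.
\hat\phi_{2} = 0.2880

The Yule-Walker equations for an AR(p) process read, in matrix form,
  Gamma_p phi = r_p,   with   (Gamma_p)_{ij} = gamma(|i - j|),
                       (r_p)_i = gamma(i),   i,j = 1..p.
Substitute the sample gammas (Toeplitz matrix and right-hand side of size 2):
  Gamma_p = [[2.1865, -0.1106], [-0.1106, 2.1865]]
  r_p     = [-0.1106, 0.6337]
Written out:
  2.1865 phi_1 - 0.1106 phi_2 = -0.1106
  -0.1106 phi_1 + 2.1865 phi_2 = 0.6337
Solve by Cramer's rule:
  det = gamma(0)^2 - gamma(1)^2 = (2.1865)^2 - (-0.1106)^2 = 4.78078225 - 0.01223236 = 4.76854989
  phi_hat_1 = [gamma(1) gamma(0) - gamma(1) gamma(2)] / det = [(-0.1106)(2.1865) - (-0.1106)(0.6337)] / 4.76854989 = -0.17173968 / 4.76854989 = -0.036
  phi_hat_2 = [gamma(0) gamma(2) - gamma(1)^2] / det = [(2.1865)(0.6337) - (-0.1106)^2] / 4.76854989 = 1.37335269 / 4.76854989 = 0.288
So phi_hat = [-0.0360, 0.2880].
Therefore phi_hat_2 = 0.2880.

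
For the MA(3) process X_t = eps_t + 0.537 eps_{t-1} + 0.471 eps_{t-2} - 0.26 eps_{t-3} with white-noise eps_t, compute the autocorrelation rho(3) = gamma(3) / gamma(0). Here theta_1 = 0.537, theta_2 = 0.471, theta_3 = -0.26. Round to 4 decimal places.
\rho(3) = -0.1648

For an MA(q) process with theta_0 = 1, the autocovariance is
  gamma(k) = sigma^2 * sum_{i=0..q-k} theta_i * theta_{i+k},
and rho(k) = gamma(k) / gamma(0). Sigma^2 cancels.
  numerator   = (1)*(-0.26) = -0.26.
  denominator = (1)^2 + (0.537)^2 + (0.471)^2 + (-0.26)^2 = 1.57781.
  rho(3) = -0.26 / 1.57781 = -0.1648.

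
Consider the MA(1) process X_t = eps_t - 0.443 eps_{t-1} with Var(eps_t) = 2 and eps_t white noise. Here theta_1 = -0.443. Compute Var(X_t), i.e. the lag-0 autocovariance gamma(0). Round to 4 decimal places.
\gamma(0) = 2.3925

For an MA(q) process X_t = eps_t + sum_i theta_i eps_{t-i} with
Var(eps_t) = sigma^2, the variance is
  gamma(0) = sigma^2 * (1 + sum_i theta_i^2).
  sum_i theta_i^2 = (-0.443)^2 = 0.196249.
  gamma(0) = 2 * (1 + 0.196249) = 2 * 1.196249 = 2.392498, which rounds to 2.3925.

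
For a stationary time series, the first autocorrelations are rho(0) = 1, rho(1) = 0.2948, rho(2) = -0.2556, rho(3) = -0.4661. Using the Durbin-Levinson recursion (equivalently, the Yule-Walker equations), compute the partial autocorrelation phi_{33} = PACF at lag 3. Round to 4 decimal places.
\phi_{33} = -0.3211

The PACF at lag k is phi_{kk}, the last component of the solution
to the Yule-Walker system G_k phi = r_k where
  (G_k)_{ij} = rho(|i - j|), (r_k)_i = rho(i), i,j = 1..k.
Equivalently, Durbin-Levinson gives phi_{kk} iteratively:
  phi_{11} = rho(1)
  phi_{kk} = [rho(k) - sum_{j=1..k-1} phi_{k-1,j} rho(k-j)]
            / [1 - sum_{j=1..k-1} phi_{k-1,j} rho(j)],
  phi_{k,j} = phi_{k-1,j} - phi_{kk} phi_{k-1,k-j},  j = 1..k-1.
Step k = 1:
  phi_11 = rho(1) = 0.2948.
Step k = 2:
  phi_22 = [rho(2) - phi_11 rho(1)] / [1 - phi_11 rho(1)] = [-0.2556 - (0.2948)(0.2948)] / [1 - (0.2948)(0.2948)]
         = -0.34250704 / 0.91309296 = -0.375106.
  Update: phi_21 = phi_11 - phi_22 phi_11 = 0.2948 - (-0.375106)(0.2948) = 0.405381.
Step k = 3:
  phi_33 = [rho(3) - phi_21 rho(2) - phi_22 rho(1)] / [1 - phi_21 rho(1) - phi_22 rho(2)]
    numerator   = -0.4661 - (0.405381)(-0.2556) - (-0.375106)(0.2948) = -0.25190315
    denominator = 1 - (0.405381)(0.2948) - (-0.375106)(-0.2556) = 0.78461637
  phi_33 = -0.25190315 / 0.78461637 = -0.3211.
Therefore phi_{33} = -0.3211.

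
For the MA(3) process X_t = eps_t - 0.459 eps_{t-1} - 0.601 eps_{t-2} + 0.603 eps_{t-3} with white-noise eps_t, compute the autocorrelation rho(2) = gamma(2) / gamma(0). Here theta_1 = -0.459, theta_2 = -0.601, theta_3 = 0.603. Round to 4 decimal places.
\rho(2) = -0.4535

For an MA(q) process with theta_0 = 1, the autocovariance is
  gamma(k) = sigma^2 * sum_{i=0..q-k} theta_i * theta_{i+k},
and rho(k) = gamma(k) / gamma(0). Sigma^2 cancels.
  numerator   = (1)*(-0.601) + (-0.459)*(0.603) = -0.877777.
  denominator = (1)^2 + (-0.459)^2 + (-0.601)^2 + (0.603)^2 = 1.935491.
  rho(2) = -0.877777 / 1.935491 = -0.4535.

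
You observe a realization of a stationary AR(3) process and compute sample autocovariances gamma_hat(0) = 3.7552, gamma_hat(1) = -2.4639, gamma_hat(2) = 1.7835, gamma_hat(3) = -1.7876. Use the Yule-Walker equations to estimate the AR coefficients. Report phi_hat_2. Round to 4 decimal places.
\hat\phi_{2} = -0.0690

The Yule-Walker equations for an AR(p) process read, in matrix form,
  Gamma_p phi = r_p,   with   (Gamma_p)_{ij} = gamma(|i - j|),
                       (r_p)_i = gamma(i),   i,j = 1..p.
Substitute the sample gammas (Toeplitz matrix and right-hand side of size 3):
  Gamma_p = [[3.7552, -2.4639, 1.7835], [-2.4639, 3.7552, -2.4639], [1.7835, -2.4639, 3.7552]]
  r_p     = [-2.4639, 1.7835, -1.7876]
Written out (R1..R3):
  (R1) 3.7552 phi_1 - 2.4639 phi_2 + 1.7835 phi_3 = -2.4639
  (R2) -2.4639 phi_1 + 3.7552 phi_2 - 2.4639 phi_3 = 1.7835
  (R3) 1.7835 phi_1 - 2.4639 phi_2 + 3.7552 phi_3 = -1.7876
Gaussian elimination:
  R2 <- R2 - (-2.4639/3.7552) R1 = R2 - (-0.65613) R1:  2.138561 phi_2 - 1.293692 phi_3 = 0.166861
  R3 <- R3 - (1.7835/3.7552) R1 = R3 - (0.474941) R1:  -1.293692 phi_2 + 2.908142 phi_3 = -0.617392
  R3 <- R3 - (-1.293692/2.138561) R2 = R3 - (-0.604936) R2:  2.125542 phi_3 = -0.516452
Back-substitution:
  phi_hat_3 = -0.516452 / 2.125542 = -0.242974
  phi_hat_2 = (0.166861 - (-1.293692)(-0.242974)) / 2.138561 = -0.068959
  phi_hat_1 = (-2.4639 - (-2.4639)(-0.068959) - (1.7835)(-0.242974)) / 3.7552 = -0.585978
So phi_hat = [-0.5860, -0.0690, -0.2430].
Therefore phi_hat_2 = -0.0690.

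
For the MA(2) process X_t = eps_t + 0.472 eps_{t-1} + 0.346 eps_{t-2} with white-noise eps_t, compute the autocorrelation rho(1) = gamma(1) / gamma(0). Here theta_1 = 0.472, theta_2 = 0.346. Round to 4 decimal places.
\rho(1) = 0.4732

For an MA(q) process with theta_0 = 1, the autocovariance is
  gamma(k) = sigma^2 * sum_{i=0..q-k} theta_i * theta_{i+k},
and rho(k) = gamma(k) / gamma(0). Sigma^2 cancels.
  numerator   = (1)*(0.472) + (0.472)*(0.346) = 0.635312.
  denominator = (1)^2 + (0.472)^2 + (0.346)^2 = 1.3425.
  rho(1) = 0.635312 / 1.3425 = 0.4732.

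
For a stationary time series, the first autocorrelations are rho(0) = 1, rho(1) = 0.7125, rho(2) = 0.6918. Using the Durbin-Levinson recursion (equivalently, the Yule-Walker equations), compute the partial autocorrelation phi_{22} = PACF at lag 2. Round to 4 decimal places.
\phi_{22} = 0.3740

The PACF at lag k is phi_{kk}, the last component of the solution
to the Yule-Walker system G_k phi = r_k where
  (G_k)_{ij} = rho(|i - j|), (r_k)_i = rho(i), i,j = 1..k.
Equivalently, Durbin-Levinson gives phi_{kk} iteratively:
  phi_{11} = rho(1)
  phi_{kk} = [rho(k) - sum_{j=1..k-1} phi_{k-1,j} rho(k-j)]
            / [1 - sum_{j=1..k-1} phi_{k-1,j} rho(j)],
  phi_{k,j} = phi_{k-1,j} - phi_{kk} phi_{k-1,k-j},  j = 1..k-1.
Step k = 1:
  phi_11 = rho(1) = 0.7125.
Step k = 2:
  phi_22 = [rho(2) - phi_11 rho(1)] / [1 - phi_11 rho(1)] = [0.6918 - (0.7125)(0.7125)] / [1 - (0.7125)(0.7125)]
         = 0.18414375 / 0.49234375 = 0.374.
Therefore phi_{22} = 0.3740.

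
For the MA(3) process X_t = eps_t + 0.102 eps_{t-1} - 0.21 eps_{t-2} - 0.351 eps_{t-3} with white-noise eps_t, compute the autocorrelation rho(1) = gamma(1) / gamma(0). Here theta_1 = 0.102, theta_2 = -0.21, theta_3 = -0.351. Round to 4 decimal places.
\rho(1) = 0.1310

For an MA(q) process with theta_0 = 1, the autocovariance is
  gamma(k) = sigma^2 * sum_{i=0..q-k} theta_i * theta_{i+k},
and rho(k) = gamma(k) / gamma(0). Sigma^2 cancels.
  numerator   = (1)*(0.102) + (0.102)*(-0.21) + (-0.21)*(-0.351) = 0.15429.
  denominator = (1)^2 + (0.102)^2 + (-0.21)^2 + (-0.351)^2 = 1.177705.
  rho(1) = 0.15429 / 1.177705 = 0.1310.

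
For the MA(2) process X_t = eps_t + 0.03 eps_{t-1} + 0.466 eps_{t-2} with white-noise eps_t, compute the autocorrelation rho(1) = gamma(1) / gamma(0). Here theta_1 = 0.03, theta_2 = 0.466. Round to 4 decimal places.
\rho(1) = 0.0361

For an MA(q) process with theta_0 = 1, the autocovariance is
  gamma(k) = sigma^2 * sum_{i=0..q-k} theta_i * theta_{i+k},
and rho(k) = gamma(k) / gamma(0). Sigma^2 cancels.
  numerator   = (1)*(0.03) + (0.03)*(0.466) = 0.04398.
  denominator = (1)^2 + (0.03)^2 + (0.466)^2 = 1.218056.
  rho(1) = 0.04398 / 1.218056 = 0.0361.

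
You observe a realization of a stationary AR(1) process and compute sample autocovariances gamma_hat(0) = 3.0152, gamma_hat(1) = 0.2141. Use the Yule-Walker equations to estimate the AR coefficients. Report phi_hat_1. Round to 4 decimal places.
\hat\phi_{1} = 0.0710

The Yule-Walker equations for an AR(p) process read, in matrix form,
  Gamma_p phi = r_p,   with   (Gamma_p)_{ij} = gamma(|i - j|),
                       (r_p)_i = gamma(i),   i,j = 1..p.
Substitute the sample gammas (Toeplitz matrix and right-hand side of size 1):
  Gamma_p = [[3.0152]]
  r_p     = [0.2141]
With p = 1 this is the single equation gamma(0) phi_1 = gamma(1):
  phi_hat_1 = gamma(1) / gamma(0) = 0.2141 / 3.0152 = 0.0710.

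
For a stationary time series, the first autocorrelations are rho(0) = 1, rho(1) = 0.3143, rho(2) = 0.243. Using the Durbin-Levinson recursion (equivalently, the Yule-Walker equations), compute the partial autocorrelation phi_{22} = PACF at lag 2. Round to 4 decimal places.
\phi_{22} = 0.1600

The PACF at lag k is phi_{kk}, the last component of the solution
to the Yule-Walker system G_k phi = r_k where
  (G_k)_{ij} = rho(|i - j|), (r_k)_i = rho(i), i,j = 1..k.
Equivalently, Durbin-Levinson gives phi_{kk} iteratively:
  phi_{11} = rho(1)
  phi_{kk} = [rho(k) - sum_{j=1..k-1} phi_{k-1,j} rho(k-j)]
            / [1 - sum_{j=1..k-1} phi_{k-1,j} rho(j)],
  phi_{k,j} = phi_{k-1,j} - phi_{kk} phi_{k-1,k-j},  j = 1..k-1.
Step k = 1:
  phi_11 = rho(1) = 0.3143.
Step k = 2:
  phi_22 = [rho(2) - phi_11 rho(1)] / [1 - phi_11 rho(1)] = [0.243 - (0.3143)(0.3143)] / [1 - (0.3143)(0.3143)]
         = 0.14421551 / 0.90121551 = 0.16.
Therefore phi_{22} = 0.1600.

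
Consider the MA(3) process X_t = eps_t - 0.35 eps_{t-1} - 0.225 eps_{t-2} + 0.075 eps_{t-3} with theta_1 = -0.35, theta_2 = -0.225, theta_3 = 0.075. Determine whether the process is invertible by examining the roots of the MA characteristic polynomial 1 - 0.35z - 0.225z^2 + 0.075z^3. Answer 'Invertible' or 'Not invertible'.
\text{Invertible}

The MA(q) characteristic polynomial is P(z) = 1 - 0.35z - 0.225z^2 + 0.075z^3.
Invertibility requires all roots to lie outside the unit circle, i.e. |z| > 1 for every root.
Degree 3: look for a simple real root z0 first, then factor out (1 - z/z0) and solve the remaining quadratic.
Testing z0 = 2: P(2) = 1 + (-0.35)(2) + (-0.225)(2)^2 + (0.075)(2)^3
  = 1 + (-0.7) + (-0.9) + (0.6) = 0.  So z_0 = 2 is a root, |z_0| = 2.
Divide out the factor (1 - 0.5 z) = (1 - z/z0) (since 1/z0 = 0.5):
  P(z) = (1 - 0.5 z)(1 + (0.15) z + (-0.15) z^2)
  [check: z-coef 0.15 - (0.5) = -0.35; z^2-coef -0.15 - (0.5)(0.15) = -0.225; z^3-coef -(0.5)(-0.15) = 0.075.]
Remaining roots from the quadratic factor 1 + (0.15) z + (-0.15) z^2:
  Set 1 + (0.15) z + (-0.15) z^2 = 0, i.e. a z^2 + b z + c = 0 with a = -0.15, b = 0.15, c = 1.
  Discriminant D = b^2 - 4ac = (0.15)^2 - 4*(-0.15)*1 = 0.0225 - (-0.6) = 0.6225.
  D >= 0, so the roots are real: z = (-b +/- sqrt(D)) / (2a) = (-0.15 +/- 0.788987) / (-0.3).
    z_1 = (-0.15 + 0.788987) / (-0.3) = -2.13,   |z_1| = 2.13.
    z_2 = (-0.15 - 0.788987) / (-0.3) = 3.13,   |z_2| = 3.13.
Moduli of all roots: 2.0000, 2.1300, 3.1300.
All moduli strictly greater than 1? Yes.
Verdict: Invertible.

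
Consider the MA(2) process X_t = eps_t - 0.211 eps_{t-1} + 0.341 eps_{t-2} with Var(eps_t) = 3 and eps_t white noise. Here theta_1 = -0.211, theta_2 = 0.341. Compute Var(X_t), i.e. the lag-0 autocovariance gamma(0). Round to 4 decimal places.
\gamma(0) = 3.4824

For an MA(q) process X_t = eps_t + sum_i theta_i eps_{t-i} with
Var(eps_t) = sigma^2, the variance is
  gamma(0) = sigma^2 * (1 + sum_i theta_i^2).
  sum_i theta_i^2 = (-0.211)^2 + (0.341)^2 = 0.044521 + 0.116281 = 0.160802.
  gamma(0) = 3 * (1 + 0.160802) = 3 * 1.160802 = 3.482406, which rounds to 3.4824.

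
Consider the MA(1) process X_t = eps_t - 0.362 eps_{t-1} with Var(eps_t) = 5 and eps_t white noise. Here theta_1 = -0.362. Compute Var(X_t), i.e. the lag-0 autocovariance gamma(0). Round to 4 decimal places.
\gamma(0) = 5.6552

For an MA(q) process X_t = eps_t + sum_i theta_i eps_{t-i} with
Var(eps_t) = sigma^2, the variance is
  gamma(0) = sigma^2 * (1 + sum_i theta_i^2).
  sum_i theta_i^2 = (-0.362)^2 = 0.131044.
  gamma(0) = 5 * (1 + 0.131044) = 5 * 1.131044 = 5.65522, which rounds to 5.6552.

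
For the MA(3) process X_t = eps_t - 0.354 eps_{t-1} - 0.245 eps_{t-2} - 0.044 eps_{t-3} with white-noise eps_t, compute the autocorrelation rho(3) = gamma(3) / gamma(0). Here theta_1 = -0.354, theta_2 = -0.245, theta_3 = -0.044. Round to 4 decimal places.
\rho(3) = -0.0371

For an MA(q) process with theta_0 = 1, the autocovariance is
  gamma(k) = sigma^2 * sum_{i=0..q-k} theta_i * theta_{i+k},
and rho(k) = gamma(k) / gamma(0). Sigma^2 cancels.
  numerator   = (1)*(-0.044) = -0.044.
  denominator = (1)^2 + (-0.354)^2 + (-0.245)^2 + (-0.044)^2 = 1.187277.
  rho(3) = -0.044 / 1.187277 = -0.0371.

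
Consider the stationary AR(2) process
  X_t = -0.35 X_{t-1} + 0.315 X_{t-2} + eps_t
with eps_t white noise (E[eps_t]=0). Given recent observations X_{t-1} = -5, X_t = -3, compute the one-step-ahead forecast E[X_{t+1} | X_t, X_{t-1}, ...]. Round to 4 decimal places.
E[X_{t+1} \mid \mathcal F_t] = -0.5250

For an AR(p) model X_t = c + sum_i phi_i X_{t-i} + eps_t, the
one-step-ahead conditional mean is
  E[X_{t+1} | X_t, ...] = c + sum_i phi_i X_{t+1-i}.
Substitute known values:
  E[X_{t+1} | ...] = (-0.35) * (-3) + (0.315) * (-5)
                   = -0.5250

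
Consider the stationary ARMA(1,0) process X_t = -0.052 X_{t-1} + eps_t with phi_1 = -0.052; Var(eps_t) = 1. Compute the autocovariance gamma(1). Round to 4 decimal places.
\gamma(1) = -0.0521

Multiply the model equation by X_{t-k} and take expectations. With theta_0 = psi_0 = 1 and psi_j the MA(infinity) weights, this gives
  gamma(k) - sum_i phi_i gamma(k-i) = c_k,
  c_k = sigma^2 * sum_{j=k..q} theta_j psi_{j-k}   (c_k = 0 for k > q),
using gamma(-m) = gamma(m).
Pure AR (q = 0): c_0 = sigma^2 = 1, c_k = 0 for k >= 1.
Equations for k = 0 and k = 1 (AR order 1):
  gamma(0) = phi_1 gamma(1) + c_0
  gamma(1) = phi_1 gamma(0) + c_1
Substituting the second into the first: gamma(0) (1 - phi_1^2) = c_0 + phi_1 c_1, so
  gamma(0) = c_0 / (1 - phi_1^2) = 1 / (1 - (-0.052)^2) = 1 / 0.997296 = 1.002711.
  gamma(1) = phi_1 gamma(0) = (-0.052)(1.002711) = -0.052141.
Therefore gamma(1) = -0.0521 (to 4 decimal places).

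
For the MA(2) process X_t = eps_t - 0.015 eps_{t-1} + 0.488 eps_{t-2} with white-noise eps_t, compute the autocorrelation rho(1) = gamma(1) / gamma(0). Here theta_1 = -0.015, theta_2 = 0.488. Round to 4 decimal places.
\rho(1) = -0.0180

For an MA(q) process with theta_0 = 1, the autocovariance is
  gamma(k) = sigma^2 * sum_{i=0..q-k} theta_i * theta_{i+k},
and rho(k) = gamma(k) / gamma(0). Sigma^2 cancels.
  numerator   = (1)*(-0.015) + (-0.015)*(0.488) = -0.02232.
  denominator = (1)^2 + (-0.015)^2 + (0.488)^2 = 1.238369.
  rho(1) = -0.02232 / 1.238369 = -0.0180.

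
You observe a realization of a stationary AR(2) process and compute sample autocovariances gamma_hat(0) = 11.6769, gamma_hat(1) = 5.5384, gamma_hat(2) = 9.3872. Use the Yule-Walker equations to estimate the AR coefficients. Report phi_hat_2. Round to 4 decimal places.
\hat\phi_{2} = 0.7470

The Yule-Walker equations for an AR(p) process read, in matrix form,
  Gamma_p phi = r_p,   with   (Gamma_p)_{ij} = gamma(|i - j|),
                       (r_p)_i = gamma(i),   i,j = 1..p.
Substitute the sample gammas (Toeplitz matrix and right-hand side of size 2):
  Gamma_p = [[11.6769, 5.5384], [5.5384, 11.6769]]
  r_p     = [5.5384, 9.3872]
Written out:
  11.6769 phi_1 + 5.5384 phi_2 = 5.5384
  5.5384 phi_1 + 11.6769 phi_2 = 9.3872
Solve by Cramer's rule:
  det = gamma(0)^2 - gamma(1)^2 = (11.6769)^2 - (5.5384)^2 = 136.34999361 - 30.67387456 = 105.67611905
  phi_hat_1 = [gamma(1) gamma(0) - gamma(1) gamma(2)] / det = [(5.5384)(11.6769) - (5.5384)(9.3872)] / 105.67611905 = 12.68127448 / 105.67611905 = 0.12
  phi_hat_2 = [gamma(0) gamma(2) - gamma(1)^2] / det = [(11.6769)(9.3872) - (5.5384)^2] / 105.67611905 = 78.93952112 / 105.67611905 = 0.747
So phi_hat = [0.1200, 0.7470].
Therefore phi_hat_2 = 0.7470.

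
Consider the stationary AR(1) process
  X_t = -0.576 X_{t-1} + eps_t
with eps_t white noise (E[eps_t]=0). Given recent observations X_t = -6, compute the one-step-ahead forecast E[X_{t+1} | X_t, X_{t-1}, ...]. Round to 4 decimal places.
E[X_{t+1} \mid \mathcal F_t] = 3.4560

For an AR(p) model X_t = c + sum_i phi_i X_{t-i} + eps_t, the
one-step-ahead conditional mean is
  E[X_{t+1} | X_t, ...] = c + sum_i phi_i X_{t+1-i}.
Substitute known values:
  E[X_{t+1} | ...] = (-0.576) * (-6)
                   = 3.4560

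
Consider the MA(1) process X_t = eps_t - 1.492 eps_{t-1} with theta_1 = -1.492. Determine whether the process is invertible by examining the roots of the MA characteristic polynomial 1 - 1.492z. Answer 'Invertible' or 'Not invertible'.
\text{Not invertible}

The MA(q) characteristic polynomial is P(z) = 1 - 1.492z.
Invertibility requires all roots to lie outside the unit circle, i.e. |z| > 1 for every root.
This is linear in z: 1 + (-1.492) z = 0  =>  z = -1/(-1.492) = 0.670241,  |z| = 0.670241.
Moduli of all roots: 0.6702.
All moduli strictly greater than 1? No.
Verdict: Not invertible.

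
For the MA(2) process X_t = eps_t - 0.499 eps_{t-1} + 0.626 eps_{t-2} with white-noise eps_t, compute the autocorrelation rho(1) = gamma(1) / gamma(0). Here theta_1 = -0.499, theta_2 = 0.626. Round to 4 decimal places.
\rho(1) = -0.4945

For an MA(q) process with theta_0 = 1, the autocovariance is
  gamma(k) = sigma^2 * sum_{i=0..q-k} theta_i * theta_{i+k},
and rho(k) = gamma(k) / gamma(0). Sigma^2 cancels.
  numerator   = (1)*(-0.499) + (-0.499)*(0.626) = -0.811374.
  denominator = (1)^2 + (-0.499)^2 + (0.626)^2 = 1.640877.
  rho(1) = -0.811374 / 1.640877 = -0.4945.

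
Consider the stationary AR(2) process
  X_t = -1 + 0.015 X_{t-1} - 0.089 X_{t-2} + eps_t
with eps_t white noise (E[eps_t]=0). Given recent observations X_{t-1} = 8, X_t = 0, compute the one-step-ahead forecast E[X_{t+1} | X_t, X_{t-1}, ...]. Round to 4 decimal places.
E[X_{t+1} \mid \mathcal F_t] = -1.7120

For an AR(p) model X_t = c + sum_i phi_i X_{t-i} + eps_t, the
one-step-ahead conditional mean is
  E[X_{t+1} | X_t, ...] = c + sum_i phi_i X_{t+1-i}.
Substitute known values:
  E[X_{t+1} | ...] = -1 + (0.015) * (0) + (-0.089) * (8)
                   = -1.7120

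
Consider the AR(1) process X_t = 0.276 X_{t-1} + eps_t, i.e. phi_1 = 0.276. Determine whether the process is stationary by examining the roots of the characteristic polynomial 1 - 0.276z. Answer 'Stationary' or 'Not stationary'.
\text{Stationary}

The AR(p) characteristic polynomial is P(z) = 1 - 0.276z.
Stationarity requires all roots to lie outside the unit circle, i.e. |z| > 1 for every root.
This is linear in z: 1 + (-0.276) z = 0  =>  z = -1/(-0.276) = 3.623188,  |z| = 3.623188.
Moduli of all roots: 3.6232.
All moduli strictly greater than 1? Yes.
Verdict: Stationary.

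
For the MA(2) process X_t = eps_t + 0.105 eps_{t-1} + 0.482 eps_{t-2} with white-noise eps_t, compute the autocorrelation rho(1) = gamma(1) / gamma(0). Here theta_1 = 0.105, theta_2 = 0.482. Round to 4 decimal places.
\rho(1) = 0.1252

For an MA(q) process with theta_0 = 1, the autocovariance is
  gamma(k) = sigma^2 * sum_{i=0..q-k} theta_i * theta_{i+k},
and rho(k) = gamma(k) / gamma(0). Sigma^2 cancels.
  numerator   = (1)*(0.105) + (0.105)*(0.482) = 0.15561.
  denominator = (1)^2 + (0.105)^2 + (0.482)^2 = 1.243349.
  rho(1) = 0.15561 / 1.243349 = 0.1252.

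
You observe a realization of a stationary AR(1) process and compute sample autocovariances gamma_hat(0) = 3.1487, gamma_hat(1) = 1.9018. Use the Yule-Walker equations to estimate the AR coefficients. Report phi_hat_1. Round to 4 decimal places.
\hat\phi_{1} = 0.6040

The Yule-Walker equations for an AR(p) process read, in matrix form,
  Gamma_p phi = r_p,   with   (Gamma_p)_{ij} = gamma(|i - j|),
                       (r_p)_i = gamma(i),   i,j = 1..p.
Substitute the sample gammas (Toeplitz matrix and right-hand side of size 1):
  Gamma_p = [[3.1487]]
  r_p     = [1.9018]
With p = 1 this is the single equation gamma(0) phi_1 = gamma(1):
  phi_hat_1 = gamma(1) / gamma(0) = 1.9018 / 3.1487 = 0.6040.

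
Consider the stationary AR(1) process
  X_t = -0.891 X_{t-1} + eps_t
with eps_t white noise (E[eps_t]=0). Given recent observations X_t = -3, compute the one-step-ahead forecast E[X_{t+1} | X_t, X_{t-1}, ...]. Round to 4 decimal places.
E[X_{t+1} \mid \mathcal F_t] = 2.6730

For an AR(p) model X_t = c + sum_i phi_i X_{t-i} + eps_t, the
one-step-ahead conditional mean is
  E[X_{t+1} | X_t, ...] = c + sum_i phi_i X_{t+1-i}.
Substitute known values:
  E[X_{t+1} | ...] = (-0.891) * (-3)
                   = 2.6730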